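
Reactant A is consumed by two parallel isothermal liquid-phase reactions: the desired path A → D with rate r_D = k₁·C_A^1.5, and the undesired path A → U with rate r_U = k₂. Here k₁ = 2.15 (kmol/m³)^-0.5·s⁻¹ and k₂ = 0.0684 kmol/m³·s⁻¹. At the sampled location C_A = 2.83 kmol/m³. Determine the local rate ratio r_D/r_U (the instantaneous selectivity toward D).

S_{D/U} = r_D/r_U = (k₁·C_A^1.5)/(k₂) = (k₁/k₂)·C_A^1.5.
= (2.15×2.830^1.5) / (0.0684) = 10.24/0.06840 = 150.

150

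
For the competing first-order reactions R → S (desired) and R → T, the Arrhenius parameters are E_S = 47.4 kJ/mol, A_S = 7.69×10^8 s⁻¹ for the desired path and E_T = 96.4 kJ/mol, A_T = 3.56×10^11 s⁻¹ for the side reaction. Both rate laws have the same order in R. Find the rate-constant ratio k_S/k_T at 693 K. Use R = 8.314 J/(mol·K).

10.7

With equal orders, S_{S/T} = k_S/k_T = (A_S/A_T)·exp[(E_T−E_S)/(RT)].
(E_T−E_S)/(RT) = (96.4−47.4)×10³/(8.314×693) = 49000/5762 = 8.505.
k_S/k_T = (7.69×10^8/3.56×10^11)·exp(8.505) = 0.002160 × 4937 = 10.7.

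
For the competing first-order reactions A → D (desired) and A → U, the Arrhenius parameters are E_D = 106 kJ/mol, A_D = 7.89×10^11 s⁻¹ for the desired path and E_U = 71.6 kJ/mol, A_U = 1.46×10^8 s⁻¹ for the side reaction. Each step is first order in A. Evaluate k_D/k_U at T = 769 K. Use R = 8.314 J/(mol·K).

24.9

With equal orders, S_{D/U} = k_D/k_U = (A_D/A_U)·exp[(E_U−E_D)/(RT)].
(E_U−E_D)/(RT) = (71.6−106)×10³/(8.314×769) = -34400/6393 = -5.380.
k_D/k_U = (7.89×10^11/1.46×10^8)·exp(-5.380) = 5404 × 0.004606 = 24.9.
Since E_D > E_U, raising the temperature improves selectivity toward D.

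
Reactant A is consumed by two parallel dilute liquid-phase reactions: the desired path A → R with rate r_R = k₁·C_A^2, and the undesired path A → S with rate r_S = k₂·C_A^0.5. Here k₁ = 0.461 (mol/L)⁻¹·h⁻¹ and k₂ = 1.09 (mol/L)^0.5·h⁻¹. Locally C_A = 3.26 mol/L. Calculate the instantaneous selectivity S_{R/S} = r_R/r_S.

S_{R/S} = r_R/r_S = (k₁·C_A^2)/(k₂·C_A^0.5) = (k₁/k₂)·C_A^1.5.
= (0.461×3.260^2) / (1.09×3.260^0.5) = 4.899/1.968 = 2.49.

2.49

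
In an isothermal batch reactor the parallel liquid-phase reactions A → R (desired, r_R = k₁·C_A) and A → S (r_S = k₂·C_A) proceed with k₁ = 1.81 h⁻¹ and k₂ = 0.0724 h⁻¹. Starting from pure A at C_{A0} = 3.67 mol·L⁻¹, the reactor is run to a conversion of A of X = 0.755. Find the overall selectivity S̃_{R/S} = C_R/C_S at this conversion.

C_A = C_{A0}(1−X) = 0.8992 mol·L⁻¹.
Both paths are first order in A, so the instantaneous fraction to R is constant: dC_R/d(−C_A) = k₁/(k₁+k₂) = 0.9615.
C_R = 0.9615·(C_{A0}−C_A) = 0.9615×2.771 = 2.66 mol·L⁻¹.
C_S = (C_{A0}−C_A)−C_R = 0.1066 mol·L⁻¹; S̃_{R/S} = 2.664/0.1066 = 25.0.

25.0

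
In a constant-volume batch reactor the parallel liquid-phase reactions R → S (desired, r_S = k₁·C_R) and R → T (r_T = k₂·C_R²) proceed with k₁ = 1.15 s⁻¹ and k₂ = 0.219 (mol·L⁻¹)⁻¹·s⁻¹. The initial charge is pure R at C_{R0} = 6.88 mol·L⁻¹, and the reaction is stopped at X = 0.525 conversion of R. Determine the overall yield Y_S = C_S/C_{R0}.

0.270

C_R = C_{R0}(1−X) = 3.268 mol·L⁻¹.
Along a PFR/batch, dC_S/dC_R = −r_S/(r_S+r_T) = −k₁/(k₁+k₂·C_R).
Integrating from C_{R0} to C_R: C_S = (1.15/0.219)·ln[(1.15+0.219·6.88)/(1.15+0.219·3.27)] = 5.251·ln(2.657/1.866) = 1.856 mol·L⁻¹.
Y_S = C_S/C_{R0} = 1.856/6.88 = 0.270.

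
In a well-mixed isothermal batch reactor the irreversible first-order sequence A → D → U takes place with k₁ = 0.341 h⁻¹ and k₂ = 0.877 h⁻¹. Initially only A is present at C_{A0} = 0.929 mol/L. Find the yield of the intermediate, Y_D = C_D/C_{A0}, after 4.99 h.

For first-order series with pure A initially, C_D(t) = k₁C_{A0}/(k₂−k₁)·(e^(−k₁t) − e^(−k₂t)).
e^(−k₁t) = e^(−0.341×4.99) = e^(−1.702) = 0.1824; e^(−k₂t) = e^(−4.376) = 0.01257.
C_D = 0.341×0.929/(0.877−0.341) × (0.1824−0.01257) = 0.5910×0.1698 = 0.1004 mol/L.
Y_D = C_D/C_{A0} = 0.1004/0.929 = 0.108.

0.108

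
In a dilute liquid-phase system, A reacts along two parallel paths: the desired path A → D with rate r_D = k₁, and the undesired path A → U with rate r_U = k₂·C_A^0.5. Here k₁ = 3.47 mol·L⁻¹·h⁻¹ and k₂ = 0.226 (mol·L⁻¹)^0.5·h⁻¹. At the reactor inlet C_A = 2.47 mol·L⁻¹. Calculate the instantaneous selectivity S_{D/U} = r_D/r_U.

9.77

S_{D/U} = r_D/r_U = (k₁)/(k₂·C_A^0.5) = (k₁/k₂)·C_A^-0.5.
= (3.47) / (0.226×2.470^0.5) = 3.470/0.3552 = 9.77.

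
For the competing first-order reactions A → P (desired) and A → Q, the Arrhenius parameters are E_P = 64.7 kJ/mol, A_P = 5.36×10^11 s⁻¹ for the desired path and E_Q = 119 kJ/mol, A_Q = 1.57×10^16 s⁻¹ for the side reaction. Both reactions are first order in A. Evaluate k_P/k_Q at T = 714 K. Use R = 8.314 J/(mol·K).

k_P/k_Q = (A_P/A_Q)·exp[−(E_P−E_Q)/(RT)] = (A_P/A_Q)·exp[(E_Q−E_P)/(RT)].
(E_Q−E_P)/(RT) = (119−64.7)×10³/(8.314×714) = 54300/5936 = 9.147.
k_P/k_Q = (5.36×10^11/1.57×10^16)·exp(9.147) = 3.414×10^-5 × 9389 = 0.321.

0.321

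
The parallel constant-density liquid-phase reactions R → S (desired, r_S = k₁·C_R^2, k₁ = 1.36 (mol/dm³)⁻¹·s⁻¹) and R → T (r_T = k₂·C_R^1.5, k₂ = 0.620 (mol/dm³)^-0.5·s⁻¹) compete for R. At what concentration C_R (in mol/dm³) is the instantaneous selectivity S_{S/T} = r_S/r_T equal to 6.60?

9.05 mol/dm³

S_{S/T} = (k₁/k₂)·C_R^0.5 ⇒ C_R = (S·k₂/k₁)^(2).
= (6.60×0.620/1.36)^(2) = (3.009)^(2) = 9.05 mol/dm³.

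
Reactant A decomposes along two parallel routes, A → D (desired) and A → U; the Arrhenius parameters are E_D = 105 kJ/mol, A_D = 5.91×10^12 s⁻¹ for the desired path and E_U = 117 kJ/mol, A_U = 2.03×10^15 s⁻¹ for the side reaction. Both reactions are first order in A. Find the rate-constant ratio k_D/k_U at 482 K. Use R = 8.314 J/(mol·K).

0.0582

With equal orders, S_{D/U} = k_D/k_U = (A_D/A_U)·exp[(E_U−E_D)/(RT)].
(E_U−E_D)/(RT) = (117−105)×10³/(8.314×482) = 12000/4007 = 2.994.
k_D/k_U = (5.91×10^12/2.03×10^15)·exp(2.994) = 0.002911 × 19.98 = 0.0582.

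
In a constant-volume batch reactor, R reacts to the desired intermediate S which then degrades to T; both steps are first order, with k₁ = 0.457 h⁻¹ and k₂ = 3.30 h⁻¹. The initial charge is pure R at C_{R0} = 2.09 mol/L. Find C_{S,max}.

Evaluating C_S at t_opt = ln(k₂/k₁)/(k₂−k₁) gives C_{S,max}/C_{R0} = (k₁/k₂)^[k₂/(k₂−k₁)].
= (0.457/3.30)^(3.30/(3.30−0.457)) = (0.1385)^(1.161) = 0.1008.
C_{S,max} = 0.1008×2.09 = 0.211 mol/L.

0.211 mol/L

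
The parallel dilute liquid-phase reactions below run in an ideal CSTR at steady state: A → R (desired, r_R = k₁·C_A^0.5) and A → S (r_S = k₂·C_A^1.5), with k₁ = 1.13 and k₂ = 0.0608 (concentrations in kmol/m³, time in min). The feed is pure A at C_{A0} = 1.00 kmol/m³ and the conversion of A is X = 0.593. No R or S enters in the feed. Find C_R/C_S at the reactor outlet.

45.7

Exit C_A = C_{A0}(1−X) = 1.00×0.407 = 0.4070 kmol/m³.
In a CSTR the entire volume is at exit conditions, so r_R = 1.13×0.4070^0.5 = 0.7209 and r_S = 0.0608×0.4070^1.5 = 0.01579.
Overall selectivity = C_R/C_S = r_Rτ/(r_Sτ) = r_R/r_S = 45.7.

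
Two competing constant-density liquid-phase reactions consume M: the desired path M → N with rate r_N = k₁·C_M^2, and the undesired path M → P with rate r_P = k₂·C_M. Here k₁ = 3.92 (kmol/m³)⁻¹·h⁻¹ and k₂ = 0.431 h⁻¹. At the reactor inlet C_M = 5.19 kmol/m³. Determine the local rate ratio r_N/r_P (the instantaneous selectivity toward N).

S_{N/P} = r_N/r_P = (k₁·C_M^2)/(k₂·C_M) = (k₁/k₂)·C_M.
= (3.92×5.190^2) / (0.431×5.190) = 105.6/2.237 = 47.2.

47.2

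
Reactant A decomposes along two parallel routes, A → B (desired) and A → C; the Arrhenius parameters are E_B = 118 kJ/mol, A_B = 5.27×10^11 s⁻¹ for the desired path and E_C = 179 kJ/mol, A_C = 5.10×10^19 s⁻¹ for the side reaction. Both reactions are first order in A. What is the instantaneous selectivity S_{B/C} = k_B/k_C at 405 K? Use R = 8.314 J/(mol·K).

With equal orders, S_{B/C} = k_B/k_C = (A_B/A_C)·exp[(E_C−E_B)/(RT)].
(E_C−E_B)/(RT) = (179−118)×10³/(8.314×405) = 61000/3367 = 18.12.
k_B/k_C = (5.27×10^11/5.10×10^19)·exp(18.12) = 1.033×10^-8 × 7.374×10^7 = 0.762.

0.762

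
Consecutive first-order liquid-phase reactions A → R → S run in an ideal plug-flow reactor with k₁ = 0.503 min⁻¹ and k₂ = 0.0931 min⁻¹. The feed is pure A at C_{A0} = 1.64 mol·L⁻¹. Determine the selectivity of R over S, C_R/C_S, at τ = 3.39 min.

Solving the coupled first-order balances gives C_R(τ) = [k₁/(k₂−k₁)]·C_{A0}·(e^(−k₁τ) − e^(−k₂τ)).
e^(−k₁τ) = e^(−0.503×3.39) = e^(−1.705) = 0.1817; e^(−k₂τ) = e^(−0.3156) = 0.7293.
C_R = 0.503×1.64/(0.0931−0.503) × (0.1817−0.7293) = (-2.012)×(-0.5476) = 1.102 mol·L⁻¹.
C_A = C_{A0}e^(−k₁τ) = 0.2981 mol·L⁻¹, so C_S = C_{A0}−C_A−C_R = 0.2399 mol·L⁻¹; C_R/C_S = 4.59.

4.59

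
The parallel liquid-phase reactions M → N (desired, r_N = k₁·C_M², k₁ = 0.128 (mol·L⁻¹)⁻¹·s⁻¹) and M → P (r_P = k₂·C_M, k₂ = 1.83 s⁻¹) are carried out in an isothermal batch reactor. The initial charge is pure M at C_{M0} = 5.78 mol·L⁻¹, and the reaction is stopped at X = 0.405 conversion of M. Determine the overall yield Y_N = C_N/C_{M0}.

0.0984

C_M = C_{M0}(1−X) = 3.439 mol·L⁻¹.
Along a PFR/batch, dC_P/dC_M = −r_P/(r_N+r_P) = −k₂/(k₂+k₁·C_M).
Integrating from C_{M0} to C_M: C_P = (1.83/0.128)·ln[(1.83+0.128·5.78)/(1.83+0.128·3.44)] = 14.30·ln(2.570/2.270) = 1.772 mol·L⁻¹.
Then C_N = (C_{M0}−C_M) − C_P = 2.341 − 1.772 = 0.5685 mol·L⁻¹.
Y_N = C_N/C_{M0} = 0.5685/5.78 = 0.0984.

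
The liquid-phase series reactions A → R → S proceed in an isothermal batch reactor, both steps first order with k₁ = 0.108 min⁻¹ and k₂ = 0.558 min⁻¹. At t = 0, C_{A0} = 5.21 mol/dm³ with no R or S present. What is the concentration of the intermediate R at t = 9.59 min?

The intermediate concentration in a first-order A→B→C sequence is C_R = k₁C_{A0}(e^(−k₁t) − e^(−k₂t))/(k₂−k₁).
e^(−k₁t) = e^(−0.108×9.59) = e^(−1.036) = 0.3550; e^(−k₂t) = e^(−5.351) = 0.004742.
C_R = 0.108×5.21/(0.558−0.108) × (0.3550−0.004742) = 1.250×0.3502 = 0.4379 mol/dm³.

0.438 mol/dm³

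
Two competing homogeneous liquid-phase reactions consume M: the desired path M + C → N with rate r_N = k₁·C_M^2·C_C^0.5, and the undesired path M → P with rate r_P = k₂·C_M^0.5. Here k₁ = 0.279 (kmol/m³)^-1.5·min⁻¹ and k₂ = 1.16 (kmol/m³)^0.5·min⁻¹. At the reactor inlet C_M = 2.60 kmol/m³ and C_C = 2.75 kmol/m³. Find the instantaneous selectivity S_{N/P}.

1.67

S_{N/P} = r_N/r_P = (k₁·C_M^2·C_C^0.5)/(k₂·C_M^0.5) = (k₁/k₂)·C_M^1.5·C_C^0.5.
= (0.279×2.600^2×2.750^0.5) / (1.16×2.600^0.5) = 3.128/1.870 = 1.67.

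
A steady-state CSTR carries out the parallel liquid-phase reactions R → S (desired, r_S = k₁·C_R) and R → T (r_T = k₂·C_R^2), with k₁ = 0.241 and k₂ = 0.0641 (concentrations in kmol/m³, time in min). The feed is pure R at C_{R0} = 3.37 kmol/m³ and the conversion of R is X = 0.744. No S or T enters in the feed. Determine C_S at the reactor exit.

Exit C_R = C_{R0}(1−X) = 3.37×0.256 = 0.8627 kmol/m³.
In a CSTR the entire volume is at exit conditions, so r_S = 0.241×0.8627 = 0.2079 and r_T = 0.0641×0.8627^2 = 0.04771.
Fraction of consumed R going to S: r_S/(r_S+r_T) = 0.8134.
C_S = 0.8134·C_{R0}·X = 0.8134×3.37×0.744 = 2.04 kmol/m³.

2.04 kmol/m³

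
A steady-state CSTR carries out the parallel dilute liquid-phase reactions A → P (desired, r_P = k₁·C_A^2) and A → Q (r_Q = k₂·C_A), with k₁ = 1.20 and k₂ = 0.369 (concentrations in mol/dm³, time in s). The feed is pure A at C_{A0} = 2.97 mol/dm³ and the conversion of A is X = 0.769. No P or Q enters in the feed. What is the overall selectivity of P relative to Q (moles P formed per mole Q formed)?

Exit C_A = C_{A0}(1−X) = 2.97×0.231 = 0.6861 mol/dm³.
Rates in a CSTR are evaluated at the outlet concentration: r_P = 1.20×0.6861^2 = 0.5648, r_Q = 0.369×0.6861 = 0.2532.
Overall selectivity = C_P/C_Q = r_Pτ/(r_Qτ) = r_P/r_Q = 2.23.

2.23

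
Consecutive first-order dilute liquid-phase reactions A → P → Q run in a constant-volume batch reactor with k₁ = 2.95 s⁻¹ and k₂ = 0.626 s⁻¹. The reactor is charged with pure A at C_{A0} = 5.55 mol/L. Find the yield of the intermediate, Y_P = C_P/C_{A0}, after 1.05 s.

The intermediate concentration in a first-order A→B→C sequence is C_P = k₁C_{A0}(e^(−k₁t) − e^(−k₂t))/(k₂−k₁).
e^(−k₁t) = e^(−2.95×1.05) = e^(−3.098) = 0.04516; e^(−k₂t) = e^(−0.6573) = 0.5182.
C_P = 2.95×5.55/(0.626−2.95) × (0.04516−0.5182) = (-7.045)×(-0.4731) = 3.333 mol/L.
Y_P = C_P/C_{A0} = 3.333/5.55 = 0.601.

0.601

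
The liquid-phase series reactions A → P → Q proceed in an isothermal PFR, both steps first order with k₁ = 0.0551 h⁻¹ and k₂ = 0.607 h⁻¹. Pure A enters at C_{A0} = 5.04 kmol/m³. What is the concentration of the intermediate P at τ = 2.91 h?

0.343 kmol/m³

The intermediate concentration in a first-order A→B→C sequence is C_P = k₁C_{A0}(e^(−k₁τ) − e^(−k₂τ))/(k₂−k₁).
e^(−k₁τ) = e^(−0.0551×2.91) = e^(−0.1603) = 0.8519; e^(−k₂τ) = e^(−1.766) = 0.1710.
C_P = 0.0551×5.04/(0.607−0.0551) × (0.8519−0.1710) = 0.5032×0.6809 = 0.3426 kmol/m³.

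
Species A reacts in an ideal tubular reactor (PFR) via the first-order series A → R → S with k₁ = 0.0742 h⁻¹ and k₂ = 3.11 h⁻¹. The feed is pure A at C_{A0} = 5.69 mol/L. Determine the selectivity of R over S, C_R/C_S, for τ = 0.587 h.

For first-order series with pure A initially, C_R(τ) = k₁C_{A0}/(k₂−k₁)·(e^(−k₁τ) − e^(−k₂τ)).
e^(−k₁τ) = e^(−0.0742×0.587) = e^(−0.04356) = 0.9574; e^(−k₂τ) = e^(−1.826) = 0.1611.
C_R = 0.0742×5.69/(3.11−0.0742) × (0.9574−0.1611) = 0.1391×0.7963 = 0.1107 mol/L.
C_A = C_{A0}e^(−k₁τ) = 5.447 mol/L, so C_S = C_{A0}−C_A−C_R = 0.1318 mol/L; C_R/C_S = 0.840.

0.840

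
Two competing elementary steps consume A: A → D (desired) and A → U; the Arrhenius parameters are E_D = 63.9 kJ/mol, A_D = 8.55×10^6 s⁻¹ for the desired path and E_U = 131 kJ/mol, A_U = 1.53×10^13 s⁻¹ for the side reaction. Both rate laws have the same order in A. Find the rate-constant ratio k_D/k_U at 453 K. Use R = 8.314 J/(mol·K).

30.5

With equal orders, S_{D/U} = k_D/k_U = (A_D/A_U)·exp[(E_U−E_D)/(RT)].
(E_U−E_D)/(RT) = (131−63.9)×10³/(8.314×453) = 67100/3766 = 17.82.
k_D/k_U = (8.55×10^6/1.53×10^13)·exp(17.82) = 5.588×10^-7 × 5.463×10^7 = 30.5.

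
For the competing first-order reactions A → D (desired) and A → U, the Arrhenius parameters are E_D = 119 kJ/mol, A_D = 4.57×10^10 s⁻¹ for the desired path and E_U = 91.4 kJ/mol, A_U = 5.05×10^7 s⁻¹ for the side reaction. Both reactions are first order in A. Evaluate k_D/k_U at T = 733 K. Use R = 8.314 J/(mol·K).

9.77

k_D/k_U = (A_D/A_U)·exp[−(E_D−E_U)/(RT)] = (A_D/A_U)·exp[(E_U−E_D)/(RT)].
(E_U−E_D)/(RT) = (91.4−119)×10³/(8.314×733) = -27600/6094 = -4.529.
k_D/k_U = (4.57×10^10/5.05×10^7)·exp(-4.529) = 905.0 × 0.01079 = 9.77.
Since E_D > E_U, raising the temperature improves selectivity toward D.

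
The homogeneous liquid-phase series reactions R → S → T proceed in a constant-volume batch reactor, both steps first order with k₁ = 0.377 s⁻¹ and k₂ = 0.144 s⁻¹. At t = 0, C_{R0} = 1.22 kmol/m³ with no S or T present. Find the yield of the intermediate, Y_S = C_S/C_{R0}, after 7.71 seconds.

0.445

For first-order series with pure R initially, C_S(t) = k₁C_{R0}/(k₂−k₁)·(e^(−k₁t) − e^(−k₂t)).
e^(−k₁t) = e^(−0.377×7.71) = e^(−2.907) = 0.05466; e^(−k₂t) = e^(−1.110) = 0.3295.
C_S = 0.377×1.22/(0.144−0.377) × (0.05466−0.3295) = (-1.974)×(-0.2748) = 0.5425 kmol/m³.
Y_S = C_S/C_{R0} = 0.5425/1.22 = 0.445.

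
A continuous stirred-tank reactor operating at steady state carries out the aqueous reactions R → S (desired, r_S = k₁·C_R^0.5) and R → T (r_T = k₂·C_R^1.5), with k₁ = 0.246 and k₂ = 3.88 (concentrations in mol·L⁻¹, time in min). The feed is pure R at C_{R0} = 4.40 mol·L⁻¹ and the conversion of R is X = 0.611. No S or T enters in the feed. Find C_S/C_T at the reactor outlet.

0.0370

Exit C_R = C_{R0}(1−X) = 4.40×0.389 = 1.712 mol·L⁻¹.
Rates in a CSTR are evaluated at the outlet concentration: r_S = 0.246×1.712^0.5 = 0.3218, r_T = 3.88×1.712^1.5 = 8.688.
Overall selectivity = C_S/C_T = r_Sτ/(r_Tτ) = r_S/r_T = 0.0370.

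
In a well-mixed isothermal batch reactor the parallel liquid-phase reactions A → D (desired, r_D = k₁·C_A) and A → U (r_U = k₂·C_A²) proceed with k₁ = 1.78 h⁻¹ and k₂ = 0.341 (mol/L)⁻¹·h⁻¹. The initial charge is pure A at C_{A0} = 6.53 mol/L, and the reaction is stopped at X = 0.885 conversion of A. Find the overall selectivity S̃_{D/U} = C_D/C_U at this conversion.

C_A = C_{A0}(1−X) = 0.7510 mol/L.
Along a PFR/batch, dC_D/dC_A = −r_D/(r_D+r_U) = −k₁/(k₁+k₂·C_A).
Integrating from C_{A0} to C_A: C_D = (1.78/0.341)·ln[(1.78+0.341·6.53)/(1.78+0.341·0.751)] = 5.220·ln(4.007/2.036) = 3.534 mol/L.
C_U = (C_{A0}−C_A)−C_D = 2.245 mol/L; S̃_{D/U} = 3.534/2.245 = 1.57.

1.57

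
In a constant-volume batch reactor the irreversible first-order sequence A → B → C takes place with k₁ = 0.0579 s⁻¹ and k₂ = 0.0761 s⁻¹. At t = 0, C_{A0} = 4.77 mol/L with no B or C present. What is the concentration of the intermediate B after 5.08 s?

0.999 mol/L

For first-order series with pure A initially, C_B(t) = k₁C_{A0}/(k₂−k₁)·(e^(−k₁t) − e^(−k₂t)).
e^(−k₁t) = e^(−0.0579×5.08) = e^(−0.2941) = 0.7452; e^(−k₂t) = e^(−0.3866) = 0.6794.
C_B = 0.0579×4.77/(0.0761−0.0579) × (0.7452−0.6794) = 15.17×0.06581 = 0.9986 mol/L.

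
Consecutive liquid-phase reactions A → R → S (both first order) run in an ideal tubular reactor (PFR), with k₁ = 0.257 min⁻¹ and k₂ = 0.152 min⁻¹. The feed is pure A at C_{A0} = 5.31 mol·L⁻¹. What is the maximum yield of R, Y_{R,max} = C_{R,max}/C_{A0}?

At the optimum, C_{R,max}/C_{A0} = (k₁/k₂)^[k₂/(k₂−k₁)].
= (0.257/0.152)^(0.152/(0.152−0.257)) = (1.691)^(-1.448) = 0.4675.

0.468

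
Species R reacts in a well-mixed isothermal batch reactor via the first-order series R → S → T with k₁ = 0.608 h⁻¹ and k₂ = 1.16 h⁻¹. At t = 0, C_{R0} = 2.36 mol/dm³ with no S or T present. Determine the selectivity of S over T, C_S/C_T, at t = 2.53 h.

Solving the coupled first-order balances gives C_S(t) = [k₁/(k₂−k₁)]·C_{R0}·(e^(−k₁t) − e^(−k₂t)).
e^(−k₁t) = e^(−0.608×2.53) = e^(−1.538) = 0.2148; e^(−k₂t) = e^(−2.935) = 0.05314.
C_S = 0.608×2.36/(1.16−0.608) × (0.2148−0.05314) = 2.599×0.1616 = 0.4201 mol/dm³.
C_R = C_{R0}e^(−k₁t) = 0.5068 mol/dm³, so C_T = C_{R0}−C_R−C_S = 1.433 mol/dm³; C_S/C_T = 0.293.

0.293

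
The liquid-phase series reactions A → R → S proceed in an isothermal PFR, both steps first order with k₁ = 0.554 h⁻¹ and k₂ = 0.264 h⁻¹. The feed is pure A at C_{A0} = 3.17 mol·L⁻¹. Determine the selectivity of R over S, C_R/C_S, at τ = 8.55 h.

0.227

The intermediate concentration in a first-order A→B→C sequence is C_R = k₁C_{A0}(e^(−k₁τ) − e^(−k₂τ))/(k₂−k₁).
e^(−k₁τ) = e^(−0.554×8.55) = e^(−4.737) = 0.008768; e^(−k₂τ) = e^(−2.257) = 0.1046.
C_R = 0.554×3.17/(0.264−0.554) × (0.008768−0.1046) = (-6.056)×(-0.09588) = 0.5806 mol·L⁻¹.
C_A = C_{A0}e^(−k₁τ) = 0.02779 mol·L⁻¹, so C_S = C_{A0}−C_A−C_R = 2.562 mol·L⁻¹; C_R/C_S = 0.227.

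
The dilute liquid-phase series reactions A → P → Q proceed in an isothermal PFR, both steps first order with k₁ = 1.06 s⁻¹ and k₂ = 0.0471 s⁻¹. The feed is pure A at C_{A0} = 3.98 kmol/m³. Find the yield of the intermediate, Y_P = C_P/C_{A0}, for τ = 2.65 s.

Solving the coupled first-order balances gives C_P(τ) = [k₁/(k₂−k₁)]·C_{A0}·(e^(−k₁τ) − e^(−k₂τ)).
e^(−k₁τ) = e^(−1.06×2.65) = e^(−2.809) = 0.06027; e^(−k₂τ) = e^(−0.1248) = 0.8827.
C_P = 1.06×3.98/(0.0471−1.06) × (0.06027−0.8827) = (-4.165)×(-0.8224) = 3.425 kmol/m³.
Y_P = C_P/C_{A0} = 3.425/3.98 = 0.861.

0.861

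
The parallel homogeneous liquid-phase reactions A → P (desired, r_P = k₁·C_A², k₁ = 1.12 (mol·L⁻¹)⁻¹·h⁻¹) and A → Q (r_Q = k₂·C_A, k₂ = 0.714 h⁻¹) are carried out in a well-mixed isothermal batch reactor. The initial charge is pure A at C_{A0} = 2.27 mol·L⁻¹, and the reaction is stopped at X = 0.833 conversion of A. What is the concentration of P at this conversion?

1.22 mol·L⁻¹

C_A = C_{A0}(1−X) = 0.3791 mol·L⁻¹.
Along a PFR/batch, dC_Q/dC_A = −r_Q/(r_P+r_Q) = −k₂/(k₂+k₁·C_A).
Integrating from C_{A0} to C_A: C_Q = (0.714/1.12)·ln[(0.714+1.12·2.27)/(0.714+1.12·0.379)] = 0.6375·ln(3.256/1.139) = 0.6699 mol·L⁻¹.
Then C_P = (C_{A0}−C_A) − C_Q = 1.891 − 0.6699 = 1.221 mol·L⁻¹.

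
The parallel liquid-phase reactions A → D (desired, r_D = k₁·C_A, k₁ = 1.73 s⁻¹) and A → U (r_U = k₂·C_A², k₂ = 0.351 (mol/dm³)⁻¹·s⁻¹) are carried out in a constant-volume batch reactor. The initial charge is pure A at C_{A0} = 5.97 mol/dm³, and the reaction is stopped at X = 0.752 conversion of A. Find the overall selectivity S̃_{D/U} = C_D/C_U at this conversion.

C_A = C_{A0}(1−X) = 1.481 mol/dm³.
Along a PFR/batch, dC_D/dC_A = −r_D/(r_D+r_U) = −k₁/(k₁+k₂·C_A).
Integrating from C_{A0} to C_A: C_D = (1.73/0.351)·ln[(1.73+0.351·5.97)/(1.73+0.351·1.48)] = 4.929·ln(3.825/2.250) = 2.617 mol/dm³.
C_U = (C_{A0}−C_A)−C_D = 1.873 mol/dm³; S̃_{D/U} = 2.617/1.873 = 1.40.

1.40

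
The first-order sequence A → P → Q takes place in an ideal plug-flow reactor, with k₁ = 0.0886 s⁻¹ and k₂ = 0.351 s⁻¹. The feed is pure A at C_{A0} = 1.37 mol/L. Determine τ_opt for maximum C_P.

5.25 s

For first-order series the maximum of C_P occurs at τ_opt = ln(k₂/k₁)/(k₂−k₁).
= ln(0.351/0.0886)/(0.351−0.0886) = ln(3.962)/0.2624 = 1.377/0.2624 = 5.25 s.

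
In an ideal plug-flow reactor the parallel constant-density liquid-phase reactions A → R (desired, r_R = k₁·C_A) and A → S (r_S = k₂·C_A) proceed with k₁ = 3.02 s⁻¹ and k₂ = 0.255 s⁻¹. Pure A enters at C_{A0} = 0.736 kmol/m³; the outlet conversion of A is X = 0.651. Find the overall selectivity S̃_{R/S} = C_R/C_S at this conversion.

C_A = C_{A0}(1−X) = 0.2569 kmol/m³.
Both paths are first order in A, so the instantaneous fraction to R is constant: dC_R/d(−C_A) = k₁/(k₁+k₂) = 0.9221.
C_R = 0.9221·(C_{A0}−C_A) = 0.9221×0.4791 = 0.442 kmol/m³.
C_S = (C_{A0}−C_A)−C_R = 0.03731 kmol/m³; S̃_{R/S} = 0.4418/0.03731 = 11.8.

11.8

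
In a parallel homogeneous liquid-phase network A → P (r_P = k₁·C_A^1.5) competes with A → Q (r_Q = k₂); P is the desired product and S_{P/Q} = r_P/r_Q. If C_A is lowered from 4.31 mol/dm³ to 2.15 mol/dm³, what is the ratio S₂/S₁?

S_{P/Q} = (k₁/k₂)·C_A^1.5, so S₂/S₁ = (C_{A,2}/C_{A,1})^1.5.
= (2.15/4.31)^1.5 = (0.4988)^1.5 = 0.352.
Selectivity toward P falls as C_A falls — high-concentration operation is favoured.

0.352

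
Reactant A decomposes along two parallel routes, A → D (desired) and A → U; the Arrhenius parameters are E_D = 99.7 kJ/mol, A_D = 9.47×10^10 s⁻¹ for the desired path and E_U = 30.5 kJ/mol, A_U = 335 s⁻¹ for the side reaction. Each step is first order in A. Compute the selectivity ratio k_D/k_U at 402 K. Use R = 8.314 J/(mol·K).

k_D/k_U = (A_D/A_U)·exp[−(E_D−E_U)/(RT)] = (A_D/A_U)·exp[(E_U−E_D)/(RT)].
(E_U−E_D)/(RT) = (30.5−99.7)×10³/(8.314×402) = -69200/3342 = -20.70.
k_D/k_U = (9.47×10^10/335)·exp(-20.70) = 2.827×10^8 × 1.019×10^-9 = 0.288.

0.288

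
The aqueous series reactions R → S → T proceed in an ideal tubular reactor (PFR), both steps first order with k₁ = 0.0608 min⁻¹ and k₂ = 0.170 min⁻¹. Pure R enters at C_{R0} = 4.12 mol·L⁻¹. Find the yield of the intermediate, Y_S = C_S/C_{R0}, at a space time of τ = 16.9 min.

For first-order series with pure R initially, C_S(τ) = k₁C_{R0}/(k₂−k₁)·(e^(−k₁τ) − e^(−k₂τ)).
e^(−k₁τ) = e^(−0.0608×16.9) = e^(−1.028) = 0.3579; e^(−k₂τ) = e^(−2.873) = 0.05653.
C_S = 0.0608×4.12/(0.170−0.0608) × (0.3579−0.05653) = 2.294×0.3014 = 0.6913 mol·L⁻¹.
Y_S = C_S/C_{R0} = 0.6913/4.12 = 0.168.

0.168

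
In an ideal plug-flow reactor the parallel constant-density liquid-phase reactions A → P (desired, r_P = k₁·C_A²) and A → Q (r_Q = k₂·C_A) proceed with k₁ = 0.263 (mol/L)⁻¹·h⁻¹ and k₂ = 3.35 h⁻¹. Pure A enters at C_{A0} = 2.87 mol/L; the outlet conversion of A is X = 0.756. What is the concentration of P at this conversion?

0.263 mol/L

C_A = C_{A0}(1−X) = 0.7003 mol/L.
Along a PFR/batch, dC_Q/dC_A = −r_Q/(r_P+r_Q) = −k₂/(k₂+k₁·C_A).
Integrating from C_{A0} to C_A: C_Q = (3.35/0.263)·ln[(3.35+0.263·2.87)/(3.35+0.263·0.700)] = 12.74·ln(4.105/3.534) = 1.907 mol/L.
Then C_P = (C_{A0}−C_A) − C_Q = 2.170 − 1.907 = 0.2632 mol/L.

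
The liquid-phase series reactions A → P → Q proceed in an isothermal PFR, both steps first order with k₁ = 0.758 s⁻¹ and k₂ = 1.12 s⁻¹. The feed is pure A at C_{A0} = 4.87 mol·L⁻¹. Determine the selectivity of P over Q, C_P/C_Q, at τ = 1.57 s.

0.658

The intermediate concentration in a first-order A→B→C sequence is C_P = k₁C_{A0}(e^(−k₁τ) − e^(−k₂τ))/(k₂−k₁).
e^(−k₁τ) = e^(−0.758×1.57) = e^(−1.190) = 0.3042; e^(−k₂τ) = e^(−1.758) = 0.1723.
C_P = 0.758×4.87/(1.12−0.758) × (0.3042−0.1723) = 10.20×0.1319 = 1.345 mol·L⁻¹.
C_A = C_{A0}e^(−k₁τ) = 1.481 mol·L⁻¹, so C_Q = C_{A0}−C_A−C_P = 2.044 mol·L⁻¹; C_P/C_Q = 0.658.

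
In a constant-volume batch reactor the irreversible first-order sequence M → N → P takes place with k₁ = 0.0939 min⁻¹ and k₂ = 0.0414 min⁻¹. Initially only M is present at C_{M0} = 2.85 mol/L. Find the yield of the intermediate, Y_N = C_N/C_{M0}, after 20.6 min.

0.504

Solving the coupled first-order balances gives C_N(t) = [k₁/(k₂−k₁)]·C_{M0}·(e^(−k₁t) − e^(−k₂t)).
e^(−k₁t) = e^(−0.0939×20.6) = e^(−1.934) = 0.1445; e^(−k₂t) = e^(−0.8528) = 0.4262.
C_N = 0.0939×2.85/(0.0414−0.0939) × (0.1445−0.4262) = (-5.097)×(-0.2817) = 1.436 mol/L.
Y_N = C_N/C_{M0} = 1.436/2.85 = 0.504.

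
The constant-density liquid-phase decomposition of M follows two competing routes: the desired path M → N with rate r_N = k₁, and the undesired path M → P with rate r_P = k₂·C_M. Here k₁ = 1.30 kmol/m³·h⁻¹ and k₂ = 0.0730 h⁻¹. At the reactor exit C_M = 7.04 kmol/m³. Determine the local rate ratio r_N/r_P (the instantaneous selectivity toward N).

2.53

S_{N/P} = r_N/r_P = (k₁)/(k₂·C_M) = (k₁/k₂)·C_M⁻¹.
= (1.30) / (0.0730×7.040) = 1.300/0.5139 = 2.53.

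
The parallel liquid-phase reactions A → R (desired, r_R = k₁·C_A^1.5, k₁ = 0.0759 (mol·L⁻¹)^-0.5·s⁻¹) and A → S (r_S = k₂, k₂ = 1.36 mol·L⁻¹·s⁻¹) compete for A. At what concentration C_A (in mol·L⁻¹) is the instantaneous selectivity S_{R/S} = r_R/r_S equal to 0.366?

3.50 mol·L⁻¹

S_{R/S} = (k₁/k₂)·C_A^1.5 ⇒ C_A = (S·k₂/k₁)^(1/1.5).
= (0.366×1.36/0.0759)^(0.6667) = (6.558)^(0.6667) = 3.50 mol·L⁻¹.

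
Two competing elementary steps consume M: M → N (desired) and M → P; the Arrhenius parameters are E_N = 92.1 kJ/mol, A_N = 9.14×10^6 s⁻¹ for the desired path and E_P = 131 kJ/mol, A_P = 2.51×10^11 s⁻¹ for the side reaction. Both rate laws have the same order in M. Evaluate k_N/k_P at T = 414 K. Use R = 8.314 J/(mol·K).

k_N/k_P = (A_N/A_P)·exp[−(E_N−E_P)/(RT)] = (A_N/A_P)·exp[(E_P−E_N)/(RT)].
(E_P−E_N)/(RT) = (131−92.1)×10³/(8.314×414) = 38900/3442 = 11.30.
k_N/k_P = (9.14×10^6/2.51×10^11)·exp(11.30) = 3.641×10^-5 × 80950 = 2.95.
Since E_N < E_P, lowering the temperature improves selectivity toward N.

2.95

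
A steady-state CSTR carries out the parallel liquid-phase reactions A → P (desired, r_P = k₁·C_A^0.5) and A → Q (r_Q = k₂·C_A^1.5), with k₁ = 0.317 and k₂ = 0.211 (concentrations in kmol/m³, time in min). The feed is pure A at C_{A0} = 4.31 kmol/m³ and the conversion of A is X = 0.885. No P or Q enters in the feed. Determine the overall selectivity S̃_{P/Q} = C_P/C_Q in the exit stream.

Exit C_A = C_{A0}(1−X) = 4.31×0.115 = 0.4956 kmol/m³.
Rates in a CSTR are evaluated at the outlet concentration: r_P = 0.317×0.4956^0.5 = 0.2232, r_Q = 0.211×0.4956^1.5 = 0.07363.
Overall selectivity = C_P/C_Q = r_Pτ/(r_Qτ) = r_P/r_Q = 3.03.

3.03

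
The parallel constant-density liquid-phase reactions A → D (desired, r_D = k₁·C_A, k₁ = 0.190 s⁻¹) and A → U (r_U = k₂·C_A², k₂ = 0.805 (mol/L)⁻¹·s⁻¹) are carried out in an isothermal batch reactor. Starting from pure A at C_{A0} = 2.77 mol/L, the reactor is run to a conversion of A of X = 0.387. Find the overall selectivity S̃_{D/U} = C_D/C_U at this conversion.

C_A = C_{A0}(1−X) = 1.698 mol/L.
Along a PFR/batch, dC_D/dC_A = −r_D/(r_D+r_U) = −k₁/(k₁+k₂·C_A).
Integrating from C_{A0} to C_A: C_D = (0.190/0.805)·ln[(0.190+0.805·2.77)/(0.190+0.805·1.70)] = 0.2360·ln(2.420/1.557) = 0.1041 mol/L.
C_U = (C_{A0}−C_A)−C_D = 0.9679 mol/L; S̃_{D/U} = 0.1041/0.9679 = 0.108.

0.108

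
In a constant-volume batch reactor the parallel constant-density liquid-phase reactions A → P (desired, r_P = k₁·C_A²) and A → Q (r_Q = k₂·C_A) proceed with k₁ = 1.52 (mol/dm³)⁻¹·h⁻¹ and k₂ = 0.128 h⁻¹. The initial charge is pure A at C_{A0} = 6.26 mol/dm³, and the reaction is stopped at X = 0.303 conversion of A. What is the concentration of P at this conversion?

1.87 mol/dm³

C_A = C_{A0}(1−X) = 4.363 mol/dm³.
Along a PFR/batch, dC_Q/dC_A = −r_Q/(r_P+r_Q) = −k₂/(k₂+k₁·C_A).
Integrating from C_{A0} to C_A: C_Q = (0.128/1.52)·ln[(0.128+1.52·6.26)/(0.128+1.52·4.36)] = 0.08421·ln(9.643/6.760) = 0.02991 mol/dm³.
Then C_P = (C_{A0}−C_A) − C_Q = 1.897 − 0.02991 = 1.867 mol/dm³.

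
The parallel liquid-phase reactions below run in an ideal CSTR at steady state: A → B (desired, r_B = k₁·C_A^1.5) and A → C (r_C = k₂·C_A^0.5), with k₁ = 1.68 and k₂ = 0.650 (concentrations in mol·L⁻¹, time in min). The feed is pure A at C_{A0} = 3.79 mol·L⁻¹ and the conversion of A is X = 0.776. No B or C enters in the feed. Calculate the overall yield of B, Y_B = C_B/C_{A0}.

Exit C_A = C_{A0}(1−X) = 3.79×0.224 = 0.8490 mol·L⁻¹.
A CSTR operates uniformly at the exit composition, giving r_B = 1.314 and r_C = 0.5989 (each k·C_A^n at C_A = 0.8490).
Fraction of consumed A going to B: r_B/(r_B+r_C) = 0.6869.
C_B = 0.6869·C_{A0}·X = 0.6869×3.79×0.776 = 2.02 mol·L⁻¹; Y_B = C_B/C_{A0} = 0.533.

0.533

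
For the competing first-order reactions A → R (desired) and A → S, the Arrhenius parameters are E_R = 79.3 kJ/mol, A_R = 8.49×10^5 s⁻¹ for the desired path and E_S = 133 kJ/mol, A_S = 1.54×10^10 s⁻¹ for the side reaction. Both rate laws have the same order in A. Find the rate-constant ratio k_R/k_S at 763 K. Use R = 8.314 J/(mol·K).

Since both paths have the same order in A, the concentration cancels and S_{R/S} = k_R/k_S = (A_R/A_S)·exp[(E_S−E_R)/(RT)].
(E_S−E_R)/(RT) = (133−79.3)×10³/(8.314×763) = 53700/6344 = 8.465.
k_R/k_S = (8.49×10^5/1.54×10^10)·exp(8.465) = 5.513×10^-5 × 4747 = 0.262.
Since E_R < E_S, lowering the temperature improves selectivity toward R.

0.262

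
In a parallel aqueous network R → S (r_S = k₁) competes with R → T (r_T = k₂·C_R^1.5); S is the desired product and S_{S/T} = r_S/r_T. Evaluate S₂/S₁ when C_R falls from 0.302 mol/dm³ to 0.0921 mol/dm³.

S_{S/T} = (k₁/k₂)·C_R^-1.5, so S₂/S₁ = (C_{R,2}/C_{R,1})^-1.5.
= (0.0921/0.302)^(-1.5) = (0.3050)^(-1.5) = 5.94.
Selectivity toward S rises as C_R falls — low-concentration operation is favoured.

5.94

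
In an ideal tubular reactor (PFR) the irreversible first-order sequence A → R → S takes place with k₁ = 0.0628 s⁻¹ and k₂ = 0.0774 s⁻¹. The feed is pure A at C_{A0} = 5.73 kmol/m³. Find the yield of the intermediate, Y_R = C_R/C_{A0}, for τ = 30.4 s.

For first-order series with pure A initially, C_R(τ) = k₁C_{A0}/(k₂−k₁)·(e^(−k₁τ) − e^(−k₂τ)).
e^(−k₁τ) = e^(−0.0628×30.4) = e^(−1.909) = 0.1482; e^(−k₂τ) = e^(−2.353) = 0.09509.
C_R = 0.0628×5.73/(0.0774−0.0628) × (0.1482−0.09509) = 24.65×0.05312 = 1.309 kmol/m³.
Y_R = C_R/C_{A0} = 1.309/5.73 = 0.229.

0.229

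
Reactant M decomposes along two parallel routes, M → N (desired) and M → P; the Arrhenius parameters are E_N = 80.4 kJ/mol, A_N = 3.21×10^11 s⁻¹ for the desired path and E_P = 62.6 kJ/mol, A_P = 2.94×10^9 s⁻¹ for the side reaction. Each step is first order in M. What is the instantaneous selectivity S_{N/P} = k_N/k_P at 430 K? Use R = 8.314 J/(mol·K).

0.751

With equal orders, S_{N/P} = k_N/k_P = (A_N/A_P)·exp[(E_P−E_N)/(RT)].
(E_P−E_N)/(RT) = (62.6−80.4)×10³/(8.314×430) = -17800/3575 = -4.979.
k_N/k_P = (3.21×10^11/2.94×10^9)·exp(-4.979) = 109.2 × 0.006881 = 0.751.
Since E_N > E_P, raising the temperature improves selectivity toward N.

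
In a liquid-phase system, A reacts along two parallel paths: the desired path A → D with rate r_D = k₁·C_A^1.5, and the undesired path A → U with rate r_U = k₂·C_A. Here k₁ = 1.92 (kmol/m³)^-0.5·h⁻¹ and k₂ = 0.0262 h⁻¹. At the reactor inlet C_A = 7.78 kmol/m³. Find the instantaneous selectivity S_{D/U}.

S_{D/U} = r_D/r_U = (k₁·C_A^1.5)/(k₂·C_A) = (k₁/k₂)·C_A^0.5.
= (1.92×7.780^1.5) / (0.0262×7.780) = 41.66/0.2038 = 204.
Since the desired path is higher order in A, keeping C_A high (PFR or concentrated feed) favours D.

204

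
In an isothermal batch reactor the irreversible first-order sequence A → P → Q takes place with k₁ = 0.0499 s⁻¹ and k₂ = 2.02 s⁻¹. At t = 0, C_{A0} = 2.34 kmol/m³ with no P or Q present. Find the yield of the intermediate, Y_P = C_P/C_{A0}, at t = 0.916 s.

0.0202

For first-order series with pure A initially, C_P(t) = k₁C_{A0}/(k₂−k₁)·(e^(−k₁t) − e^(−k₂t)).
e^(−k₁t) = e^(−0.0499×0.916) = e^(−0.04571) = 0.9553; e^(−k₂t) = e^(−1.850) = 0.1572.
C_P = 0.0499×2.34/(2.02−0.0499) × (0.9553−0.1572) = 0.05927×0.7981 = 0.04730 kmol/m³.
Y_P = C_P/C_{A0} = 0.04730/2.34 = 0.0202.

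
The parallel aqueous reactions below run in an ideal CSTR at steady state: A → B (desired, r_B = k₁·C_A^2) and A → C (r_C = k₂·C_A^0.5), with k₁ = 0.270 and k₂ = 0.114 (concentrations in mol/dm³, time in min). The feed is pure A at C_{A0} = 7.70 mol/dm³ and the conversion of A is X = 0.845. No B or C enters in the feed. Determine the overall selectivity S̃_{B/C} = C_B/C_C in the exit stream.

3.09

Exit C_A = C_{A0}(1−X) = 7.70×0.155 = 1.194 mol/dm³.
In a CSTR the entire volume is at exit conditions, so r_B = 0.270×1.194^2 = 0.3846 and r_C = 0.114×1.194^0.5 = 0.1245.
Overall selectivity = C_B/C_C = r_Bτ/(r_Cτ) = r_B/r_C = 3.09.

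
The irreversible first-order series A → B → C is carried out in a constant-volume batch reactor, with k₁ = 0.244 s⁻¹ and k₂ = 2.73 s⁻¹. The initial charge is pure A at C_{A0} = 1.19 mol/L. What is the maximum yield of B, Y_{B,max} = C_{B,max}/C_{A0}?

Evaluating C_B at t_opt = ln(k₂/k₁)/(k₂−k₁) gives C_{B,max}/C_{A0} = (k₁/k₂)^[k₂/(k₂−k₁)].
= (0.244/2.73)^(2.73/(2.73−0.244)) = (0.08938)^(1.098) = 0.07052.

0.0705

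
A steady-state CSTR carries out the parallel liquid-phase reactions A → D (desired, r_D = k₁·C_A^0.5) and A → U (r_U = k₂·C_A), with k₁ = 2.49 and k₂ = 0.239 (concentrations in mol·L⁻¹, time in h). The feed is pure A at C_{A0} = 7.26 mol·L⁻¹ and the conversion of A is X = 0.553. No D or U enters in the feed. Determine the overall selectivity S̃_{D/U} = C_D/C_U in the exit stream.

Exit C_A = C_{A0}(1−X) = 7.26×0.447 = 3.245 mol·L⁻¹.
A CSTR operates uniformly at the exit composition, giving r_D = 4.486 and r_U = 0.7756 (each k·C_A^n at C_A = 3.245).
Overall selectivity = C_D/C_U = r_Dτ/(r_Uτ) = r_D/r_U = 5.78.

5.78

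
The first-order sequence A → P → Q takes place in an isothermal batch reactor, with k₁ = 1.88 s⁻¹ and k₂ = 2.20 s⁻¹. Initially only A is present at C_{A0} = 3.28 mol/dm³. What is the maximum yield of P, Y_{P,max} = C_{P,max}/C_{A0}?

0.339

Evaluating C_P at t_opt = ln(k₂/k₁)/(k₂−k₁) gives C_{P,max}/C_{A0} = (k₁/k₂)^[k₂/(k₂−k₁)].
= (1.88/2.20)^(2.20/(2.20−1.88)) = (0.8545)^(6.875) = 0.3394.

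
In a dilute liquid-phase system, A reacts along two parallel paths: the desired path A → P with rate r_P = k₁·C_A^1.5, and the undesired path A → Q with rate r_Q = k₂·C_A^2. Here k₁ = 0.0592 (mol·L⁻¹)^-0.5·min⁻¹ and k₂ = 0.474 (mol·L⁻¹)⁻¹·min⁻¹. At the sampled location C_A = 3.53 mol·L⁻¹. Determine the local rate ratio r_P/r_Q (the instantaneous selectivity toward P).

0.0665

S_{P/Q} = r_P/r_Q = (k₁·C_A^1.5)/(k₂·C_A^2) = (k₁/k₂)·C_A^-0.5.
= (0.0592×3.530^1.5) / (0.474×3.530^2) = 0.3926/5.906 = 0.0665.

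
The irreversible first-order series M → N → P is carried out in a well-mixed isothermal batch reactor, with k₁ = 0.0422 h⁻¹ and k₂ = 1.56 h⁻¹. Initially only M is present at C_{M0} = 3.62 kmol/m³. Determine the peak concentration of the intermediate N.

0.0886 kmol/m³

For a first-order series the maximum intermediate yield is C_{N,max}/C_{M0} = (k₁/k₂)^[k₂/(k₂−k₁)].
= (0.0422/1.56)^(1.56/(1.56−0.0422)) = (0.02705)^(1.028) = 0.02447.
C_{N,max} = 0.02447×3.62 = 0.0886 kmol/m³.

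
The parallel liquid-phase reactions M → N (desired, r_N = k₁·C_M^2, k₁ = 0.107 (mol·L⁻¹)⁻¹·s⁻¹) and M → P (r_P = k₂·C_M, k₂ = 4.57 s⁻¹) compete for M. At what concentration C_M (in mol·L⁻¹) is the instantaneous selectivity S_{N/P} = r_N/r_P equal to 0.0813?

S_{N/P} = (k₁/k₂)·C_M ⇒ C_M = S·k₂/k₁.
= 0.0813×4.57/0.107 = 3.47 mol·L⁻¹.

3.47 mol·L⁻¹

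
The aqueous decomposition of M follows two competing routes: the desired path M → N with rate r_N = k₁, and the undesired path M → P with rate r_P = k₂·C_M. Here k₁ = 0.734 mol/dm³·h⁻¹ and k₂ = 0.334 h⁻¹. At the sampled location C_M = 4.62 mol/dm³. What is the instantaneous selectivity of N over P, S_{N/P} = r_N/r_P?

0.476

S_{N/P} = r_N/r_P = (k₁)/(k₂·C_M) = (k₁/k₂)·C_M⁻¹.
= (0.734) / (0.334×4.620) = 0.7340/1.543 = 0.476.
The undesired path is higher order in M, so low C_M (CSTR or dilute feed) favours N.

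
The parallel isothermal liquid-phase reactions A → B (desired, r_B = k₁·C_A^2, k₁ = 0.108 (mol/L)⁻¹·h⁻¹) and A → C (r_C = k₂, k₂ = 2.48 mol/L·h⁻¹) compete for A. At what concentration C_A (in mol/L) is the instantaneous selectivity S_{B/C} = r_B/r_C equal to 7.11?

S_{B/C} = (k₁/k₂)·C_A^2 ⇒ C_A = (S·k₂/k₁)^(0.5).
= (7.11×2.48/0.108)^(0.5) = (163.3)^(0.5) = 12.8 mol/L.

12.8 mol/L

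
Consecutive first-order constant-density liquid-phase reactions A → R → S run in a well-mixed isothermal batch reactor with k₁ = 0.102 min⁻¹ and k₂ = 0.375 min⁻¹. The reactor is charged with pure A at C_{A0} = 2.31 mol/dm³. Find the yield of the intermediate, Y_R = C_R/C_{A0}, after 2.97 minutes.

Solving the coupled first-order balances gives C_R(t) = [k₁/(k₂−k₁)]·C_{A0}·(e^(−k₁t) − e^(−k₂t)).
e^(−k₁t) = e^(−0.102×2.97) = e^(−0.3029) = 0.7386; e^(−k₂t) = e^(−1.114) = 0.3283.
C_R = 0.102×2.31/(0.375−0.102) × (0.7386−0.3283) = 0.8631×0.4103 = 0.3541 mol/dm³.
Y_R = C_R/C_{A0} = 0.3541/2.31 = 0.153.

0.153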